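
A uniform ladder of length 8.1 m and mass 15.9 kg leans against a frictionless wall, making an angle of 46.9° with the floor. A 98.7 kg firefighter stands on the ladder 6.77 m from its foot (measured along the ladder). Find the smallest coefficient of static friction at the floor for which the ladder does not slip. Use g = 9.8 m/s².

μ_min ≈ 0.739

Choose the foot of the ladder as the axis so the floor normal and friction both act there and drop out.
Ladder weight 15.9×9.8 = 155.8 N acts at 4.05 m along the ladder; its horizontal arm is 4.05·cos46.9° = 2.767 m → τ = 431.1 N·m clockwise.
Firefighter: 98.7×9.8 = 967.3 N at 6.77 m → arm 4.626 m → τ = 4475 N·m clockwise.
Wall normal N acts horizontally at the top; its moment arm is the height L sinθ = 8.1·sin46.9° = 5.914 m, counterclockwise.
Setting net torque to zero: N × 5.914 = 4906 → N = 829.6 N.
ΣFx = 0 ⇒ f = N_wall = 829.6 N. ΣFy = 0 ⇒ N_floor = 1123 N.
μ_min = f / N_floor = 829.6 / 1123 = 0.739.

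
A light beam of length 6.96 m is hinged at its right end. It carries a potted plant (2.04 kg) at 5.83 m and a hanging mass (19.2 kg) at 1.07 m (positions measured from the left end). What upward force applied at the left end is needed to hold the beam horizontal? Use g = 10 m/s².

Taking torques about the right end:
Potted plant: 2.04 × 10 = 20.4 N down at 5.83 m → arm 1.13 m, τ = 20.4 × 1.13 = 23.05 N·m counterclockwise.
Hanging mass: 19.2 × 10 = 192 N down at 1.07 m → arm 5.89 m, τ = 192 × 5.89 = 1131 N·m counterclockwise.
Net moment of the loads = 1154 N·m counterclockwise.
The upward force F acts at the left end, arm 6.96 m, giving F × 6.96 clockwise.
For rotational equilibrium, F × 6.96 = 1154, so F = 1154 / 6.96 = 166 N.

F ≈ 166 N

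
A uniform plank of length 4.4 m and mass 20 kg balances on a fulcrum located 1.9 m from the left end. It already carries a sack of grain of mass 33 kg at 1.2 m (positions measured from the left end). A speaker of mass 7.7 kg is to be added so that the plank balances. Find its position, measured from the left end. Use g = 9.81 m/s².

Taking torques about the fulcrum (at 1.9 m from the left end):
Beam weight: 20 × 9.81 = 196.2 N down at 2.2 m → arm 0.3 m, τ = 196.2 × 0.3 = 58.86 N·m clockwise.
Sack of grain: 33 × 9.81 = 323.7 N down at 1.2 m → arm 0.7 m, τ = 323.7 × 0.7 = 226.6 N·m counterclockwise.
Net moment of existing loads = 167.7 N·m counterclockwise.
The speaker weighs 7.7 × 9.81 = 75.54 N and must supply an equal clockwise moment, so its lever arm about the fulcrum is 167.7 / 75.54 = 2.22 m.
That puts it at 1.9 + 2.22 = 4.12 m from the left end.

x ≈ 4.12 m from the left end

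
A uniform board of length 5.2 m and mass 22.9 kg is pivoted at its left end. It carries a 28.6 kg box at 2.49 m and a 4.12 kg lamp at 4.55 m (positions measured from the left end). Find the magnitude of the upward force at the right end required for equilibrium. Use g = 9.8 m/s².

F ≈ 282 N

Taking torques about the left end:
Beam weight: 22.9 × 9.8 = 224.4 N down at 2.6 m → arm 2.6 m, τ = 224.4 × 2.6 = 583.4 N·m clockwise.
Box: 28.6 × 9.8 = 280.3 N down at 2.49 m → arm 2.49 m, τ = 280.3 × 2.49 = 697.9 N·m clockwise.
Lamp: 4.12 × 9.8 = 40.38 N down at 4.55 m → arm 4.55 m, τ = 40.38 × 4.55 = 183.7 N·m clockwise.
Net moment of the loads = 1465 N·m clockwise.
The upward force F acts at the right end, arm 5.2 m, giving F × 5.2 counterclockwise.
Setting net torque to zero: F × 5.2 = 1465 → F = 1465 / 5.2 = 282 N.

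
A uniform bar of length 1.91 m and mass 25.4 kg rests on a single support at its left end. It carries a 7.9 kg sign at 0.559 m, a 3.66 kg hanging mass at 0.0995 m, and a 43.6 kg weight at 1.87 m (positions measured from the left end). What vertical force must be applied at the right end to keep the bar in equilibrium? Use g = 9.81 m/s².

Taking torques about the left end:
Beam weight: 25.4 × 9.81 = 249.2 N down at 0.955 m → arm 0.955 m, τ = 249.2 × 0.955 = 238 N·m clockwise.
Sign: 7.9 × 9.81 = 77.5 N down at 0.559 m → arm 0.559 m, τ = 77.5 × 0.559 = 43.32 N·m clockwise.
Hanging mass: 3.66 × 9.81 = 35.9 N down at 0.0995 m → arm 0.0995 m, τ = 35.9 × 0.0995 = 3.572 N·m clockwise.
Weight: 43.6 × 9.81 = 427.7 N down at 1.87 m → arm 1.87 m, τ = 427.7 × 1.87 = 799.8 N·m clockwise.
Net moment of the loads = 1085 N·m clockwise.
The upward force F acts at the right end, arm 1.91 m, giving F × 1.91 counterclockwise.
Στ = 0 ⇒ F × 1.91 = 1085 ⇒ F = 1085 / 1.91 = 568 N.

F ≈ 568 N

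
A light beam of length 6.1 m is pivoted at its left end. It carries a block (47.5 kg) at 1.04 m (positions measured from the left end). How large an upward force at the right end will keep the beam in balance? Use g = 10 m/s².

F ≈ 81 N

Choose the left end as the axis so the unknown pivot reaction has zero arm there.
Block: 47.5 × 10 = 475 N down at 1.04 m → arm 1.04 m, τ = 475 × 1.04 = 494 N·m clockwise.
Net moment of the loads = 494 N·m clockwise.
The upward force F acts at the right end, arm 6.1 m, giving F × 6.1 counterclockwise.
For rotational equilibrium, F × 6.1 = 494, so F = 494 / 6.1 = 81 N.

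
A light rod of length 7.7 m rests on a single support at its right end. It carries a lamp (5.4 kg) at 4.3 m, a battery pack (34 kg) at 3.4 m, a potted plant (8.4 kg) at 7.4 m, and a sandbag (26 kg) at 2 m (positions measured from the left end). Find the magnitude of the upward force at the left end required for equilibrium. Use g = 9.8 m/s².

Choose the right end as the axis so the unknown pivot reaction has zero arm there.
Lamp: 5.4 × 9.8 = 52.92 N down at 4.3 m → arm 3.4 m, τ = 52.92 × 3.4 = 179.9 N·m counterclockwise.
Battery pack: 34 × 9.8 = 333.2 N down at 3.4 m → arm 4.3 m, τ = 333.2 × 4.3 = 1433 N·m counterclockwise.
Potted plant: 8.4 × 9.8 = 82.32 N down at 7.4 m → arm 0.3 m, τ = 82.32 × 0.3 = 24.7 N·m counterclockwise.
Sandbag: 26 × 9.8 = 254.8 N down at 2 m → arm 5.7 m, τ = 254.8 × 5.7 = 1452 N·m counterclockwise.
Net moment of the loads = 3090 N·m counterclockwise.
The upward force F acts at the left end, arm 7.7 m, giving F × 7.7 clockwise.
Setting net torque to zero: F × 7.7 = 3090 → F = 3090 / 7.7 = 401 N.

F ≈ 401 N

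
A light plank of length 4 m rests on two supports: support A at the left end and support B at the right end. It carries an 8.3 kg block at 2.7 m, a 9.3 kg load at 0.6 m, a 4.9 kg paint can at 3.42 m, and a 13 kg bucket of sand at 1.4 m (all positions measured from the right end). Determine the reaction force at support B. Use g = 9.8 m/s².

Sum moments about support A (its reaction then has zero moment arm).
Block: 8.3 × 9.8 = 81.34 N down at 2.7 m → arm 1.3 m, τ = 81.34 × 1.3 = 105.7 N·m clockwise.
Load: 9.3 × 9.8 = 91.14 N down at 0.6 m → arm 3.4 m, τ = 91.14 × 3.4 = 309.9 N·m clockwise.
Paint can: 4.9 × 9.8 = 48.02 N down at 3.42 m → arm 0.58 m, τ = 48.02 × 0.58 = 27.85 N·m clockwise.
Bucket of sand: 13 × 9.8 = 127.4 N down at 1.4 m → arm 2.6 m, τ = 127.4 × 2.6 = 331.2 N·m clockwise.
Net load moment about support A = 774.6 N·m clockwise.
Reaction R at support B is upward at 0 m, arm 4 m → moment R × 4 counterclockwise.
Balancing moments: R × 4 = 774.6, giving R = 194 N.

R_B ≈ 194 N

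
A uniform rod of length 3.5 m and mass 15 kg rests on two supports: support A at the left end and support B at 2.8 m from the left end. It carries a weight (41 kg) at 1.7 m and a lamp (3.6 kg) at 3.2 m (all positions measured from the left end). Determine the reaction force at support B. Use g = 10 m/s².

R_B ≈ 384 N

Take moments about support A.
Beam weight: 15 × 10 = 150 N down at 1.75 m → arm 1.75 m, τ = 150 × 1.75 = 262.5 N·m clockwise.
Weight: 41 × 10 = 410 N down at 1.7 m → arm 1.7 m, τ = 410 × 1.7 = 697 N·m clockwise.
Lamp: 3.6 × 10 = 36 N down at 3.2 m → arm 3.2 m, τ = 36 × 3.2 = 115.2 N·m clockwise.
Net load moment about support A = 1075 N·m clockwise.
Reaction R at support B is upward at 2.8 m, arm 2.8 m → moment R × 2.8 counterclockwise.
Setting net torque to zero: R × 2.8 = 1075 → R = 384 N.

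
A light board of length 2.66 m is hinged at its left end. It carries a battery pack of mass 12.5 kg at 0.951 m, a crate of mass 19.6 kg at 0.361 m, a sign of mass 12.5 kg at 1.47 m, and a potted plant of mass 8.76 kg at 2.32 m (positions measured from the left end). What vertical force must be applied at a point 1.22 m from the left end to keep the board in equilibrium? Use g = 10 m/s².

Take moments about the left end.
Battery pack: 12.5 × 10 = 125 N down at 0.951 m → arm 0.951 m, τ = 125 × 0.951 = 118.9 N·m clockwise.
Crate: 19.6 × 10 = 196 N down at 0.361 m → arm 0.361 m, τ = 196 × 0.361 = 70.76 N·m clockwise.
Sign: 12.5 × 10 = 125 N down at 1.47 m → arm 1.47 m, τ = 125 × 1.47 = 183.8 N·m clockwise.
Potted plant: 8.76 × 10 = 87.6 N down at 2.32 m → arm 2.32 m, τ = 87.6 × 2.32 = 203.2 N·m clockwise.
Net moment of the loads = 576.7 N·m clockwise.
The upward force F acts at a point 1.22 m from the left end, arm 1.22 m, giving F × 1.22 counterclockwise.
Στ = 0 ⇒ F × 1.22 = 576.7 ⇒ F = 576.7 / 1.22 = 473 N.

F ≈ 473 N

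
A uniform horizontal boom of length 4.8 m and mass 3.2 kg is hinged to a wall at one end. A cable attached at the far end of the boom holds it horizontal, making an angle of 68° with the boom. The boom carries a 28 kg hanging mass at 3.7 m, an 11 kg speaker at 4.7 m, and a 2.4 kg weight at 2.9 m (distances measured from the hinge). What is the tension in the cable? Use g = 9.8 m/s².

Take moments about the hinge.
Beam weight: 3.2 × 9.8 = 31.36 N down at 2.4 m → arm 2.4 m, τ = 31.36 × 2.4 = 75.26 N·m clockwise.
Hanging mass: 28 × 9.8 = 274.4 N down at 3.7 m → arm 3.7 m, τ = 274.4 × 3.7 = 1015 N·m clockwise.
Speaker: 11 × 9.8 = 107.8 N down at 4.7 m → arm 4.7 m, τ = 107.8 × 4.7 = 506.7 N·m clockwise.
Weight: 2.4 × 9.8 = 23.52 N down at 2.9 m → arm 2.9 m, τ = 23.52 × 2.9 = 68.21 N·m clockwise.
Total clockwise load moment = 1665 N·m.
The cable tension T acts at 4.8 m; only its component perpendicular to the boom, T sinθ, produces torque. sin 68° = 0.9272.
Setting net torque to zero: T × 4.8 × 0.9272 = 1665 → T = 1665 / 4.451 = 374 N.

T ≈ 374 N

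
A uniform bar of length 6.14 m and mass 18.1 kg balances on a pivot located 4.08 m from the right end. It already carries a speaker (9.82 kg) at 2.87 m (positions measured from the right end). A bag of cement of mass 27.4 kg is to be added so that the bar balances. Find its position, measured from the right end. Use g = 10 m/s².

Taking torques about the pivot (at 4.08 m from the right end):
Beam weight: 18.1 × 10 = 181 N down at 3.07 m → arm 1.01 m, τ = 181 × 1.01 = 182.8 N·m clockwise.
Speaker: 9.82 × 10 = 98.2 N down at 2.87 m → arm 1.21 m, τ = 98.2 × 1.21 = 118.8 N·m clockwise.
Net moment of existing loads = 301.6 N·m clockwise.
The bag of cement weighs 27.4 × 10 = 274 N and must supply an equal counterclockwise moment, so its lever arm about the pivot is 301.6 / 274 = 1.1 m.
That puts it at 4.08 + 1.1 = 5.18 m from the right end.

x ≈ 5.18 m from the right end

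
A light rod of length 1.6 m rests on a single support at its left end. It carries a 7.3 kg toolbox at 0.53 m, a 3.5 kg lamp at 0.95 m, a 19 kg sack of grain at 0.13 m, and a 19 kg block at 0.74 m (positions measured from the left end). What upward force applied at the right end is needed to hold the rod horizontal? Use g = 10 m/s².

F ≈ 148 N

Choose the left end as the axis so the unknown pivot reaction has zero arm there.
Toolbox: 7.3 × 10 = 73 N down at 0.53 m → arm 0.53 m, τ = 73 × 0.53 = 38.69 N·m clockwise.
Lamp: 3.5 × 10 = 35 N down at 0.95 m → arm 0.95 m, τ = 35 × 0.95 = 33.25 N·m clockwise.
Sack of grain: 19 × 10 = 190 N down at 0.13 m → arm 0.13 m, τ = 190 × 0.13 = 24.7 N·m clockwise.
Block: 19 × 10 = 190 N down at 0.74 m → arm 0.74 m, τ = 190 × 0.74 = 140.6 N·m clockwise.
Net moment of the loads = 237.2 N·m clockwise.
The upward force F acts at the right end, arm 1.6 m, giving F × 1.6 counterclockwise.
Setting net torque to zero: F × 1.6 = 237.2 → F = 237.2 / 1.6 = 148 N.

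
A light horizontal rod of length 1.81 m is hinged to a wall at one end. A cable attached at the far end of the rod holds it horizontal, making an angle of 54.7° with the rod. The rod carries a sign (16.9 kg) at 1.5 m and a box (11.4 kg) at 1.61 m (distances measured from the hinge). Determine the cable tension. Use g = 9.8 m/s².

Taking torques about the hinge:
Sign: 16.9 × 9.8 = 165.6 N down at 1.5 m → arm 1.5 m, τ = 165.6 × 1.5 = 248.4 N·m clockwise.
Box: 11.4 × 9.8 = 111.7 N down at 1.61 m → arm 1.61 m, τ = 111.7 × 1.61 = 179.8 N·m clockwise.
Total clockwise load moment = 428.2 N·m.
The cable tension T acts at 1.81 m; only its component perpendicular to the rod, T sinθ, produces torque. sin 54.7° = 0.8161.
For rotational equilibrium, T × 1.81 × 0.8161 = 428.2, so T = 428.2 / 1.477 = 290 N.

T ≈ 290 N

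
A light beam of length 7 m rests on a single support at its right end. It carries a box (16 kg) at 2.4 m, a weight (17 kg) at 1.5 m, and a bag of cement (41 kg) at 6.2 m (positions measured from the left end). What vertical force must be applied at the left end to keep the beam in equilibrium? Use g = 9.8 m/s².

F ≈ 280 N

Choose the right end as the axis so the unknown pivot reaction has zero arm there.
Box: 16 × 9.8 = 156.8 N down at 2.4 m → arm 4.6 m, τ = 156.8 × 4.6 = 721.3 N·m counterclockwise.
Weight: 17 × 9.8 = 166.6 N down at 1.5 m → arm 5.5 m, τ = 166.6 × 5.5 = 916.3 N·m counterclockwise.
Bag of cement: 41 × 9.8 = 401.8 N down at 6.2 m → arm 0.8 m, τ = 401.8 × 0.8 = 321.4 N·m counterclockwise.
Net moment of the loads = 1959 N·m counterclockwise.
The upward force F acts at the left end, arm 7 m, giving F × 7 clockwise.
Setting net torque to zero: F × 7 = 1959 → F = 1959 / 7 = 280 N.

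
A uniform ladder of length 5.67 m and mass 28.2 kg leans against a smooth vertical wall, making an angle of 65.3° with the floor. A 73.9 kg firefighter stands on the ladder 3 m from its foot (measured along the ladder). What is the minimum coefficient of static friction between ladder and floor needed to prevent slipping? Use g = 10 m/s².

Choose the foot of the ladder as the axis so the floor normal and friction both act there and drop out.
Ladder weight 28.2×10 = 282 N acts at 2.835 m along the ladder; its horizontal arm is 2.835·cos65.3° = 1.185 m → τ = 334.2 N·m clockwise.
Firefighter: 73.9×10 = 739 N at 3 m → arm 1.254 m → τ = 926.7 N·m clockwise.
Wall normal N acts horizontally at the top; its moment arm is the height L sinθ = 5.67·sin65.3° = 5.151 m, counterclockwise.
For rotational equilibrium, N × 5.151 = 1261, so N = 244.8 N.
ΣFx = 0 ⇒ f = N_wall = 244.8 N. ΣFy = 0 ⇒ N_floor = 1021 N.
μ_min = f / N_floor = 244.8 / 1021 = 0.24.

μ_min ≈ 0.24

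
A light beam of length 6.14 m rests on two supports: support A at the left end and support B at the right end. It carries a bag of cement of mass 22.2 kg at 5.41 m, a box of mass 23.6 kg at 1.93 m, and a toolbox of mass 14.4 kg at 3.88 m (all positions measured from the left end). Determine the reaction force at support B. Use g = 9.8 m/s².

Taking torques about support A:
Bag of cement: 22.2 × 9.8 = 217.6 N down at 5.41 m → arm 5.41 m, τ = 217.6 × 5.41 = 1177 N·m clockwise.
Box: 23.6 × 9.8 = 231.3 N down at 1.93 m → arm 1.93 m, τ = 231.3 × 1.93 = 446.4 N·m clockwise.
Toolbox: 14.4 × 9.8 = 141.1 N down at 3.88 m → arm 3.88 m, τ = 141.1 × 3.88 = 547.5 N·m clockwise.
Net load moment about support A = 2171 N·m clockwise.
Reaction R at support B is upward at 6.14 m, arm 6.14 m → moment R × 6.14 counterclockwise.
Balancing moments: R × 6.14 = 2171, giving R = 354 N.

R_B ≈ 354 N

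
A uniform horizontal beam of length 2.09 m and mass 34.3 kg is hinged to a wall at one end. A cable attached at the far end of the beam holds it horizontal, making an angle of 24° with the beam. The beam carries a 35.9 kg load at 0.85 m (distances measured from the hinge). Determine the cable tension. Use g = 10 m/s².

T ≈ 781 N

About the hinge:
Beam weight: 34.3 × 10 = 343 N down at 1.045 m → arm 1.045 m, τ = 343 × 1.045 = 358.4 N·m clockwise.
Load: 35.9 × 10 = 359 N down at 0.85 m → arm 0.85 m, τ = 359 × 0.85 = 305.1 N·m clockwise.
Total clockwise load moment = 663.5 N·m.
The cable tension T acts at 2.09 m; only its component perpendicular to the beam, T sinθ, produces torque. sin 24° = 0.4067.
Balancing moments: T × 2.09 × 0.4067 = 663.5, giving T = 663.5 / 0.85 = 781 N.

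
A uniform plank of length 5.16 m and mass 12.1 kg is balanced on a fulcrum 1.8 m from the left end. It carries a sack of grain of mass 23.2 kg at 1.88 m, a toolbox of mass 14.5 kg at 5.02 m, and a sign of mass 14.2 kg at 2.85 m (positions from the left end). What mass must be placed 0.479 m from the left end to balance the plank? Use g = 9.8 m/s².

Choose the fulcrum (at 1.8 m from the left end) as the axis so the support reaction has zero arm there.
Beam weight: 12.1 × 9.8 = 118.6 N down at 2.58 m → arm 0.78 m, τ = 118.6 × 0.78 = 92.51 N·m clockwise.
Sack of grain: 23.2 × 9.8 = 227.4 N down at 1.88 m → arm 0.08 m, τ = 227.4 × 0.08 = 18.19 N·m clockwise.
Toolbox: 14.5 × 9.8 = 142.1 N down at 5.02 m → arm 3.22 m, τ = 142.1 × 3.22 = 457.6 N·m clockwise.
Sign: 14.2 × 9.8 = 139.2 N down at 2.85 m → arm 1.05 m, τ = 139.2 × 1.05 = 146.2 N·m clockwise.
Net moment of known loads = 714.5 N·m clockwise.
An unknown mass m at 0.479 m has arm 1.321 m; its moment is m·g·1.321 counterclockwise.
Balancing moments: m × 9.8 × 1.321 = 714.5, giving m = 714.5 / (9.8 × 1.321) = 55.2 kg.

m ≈ 55.2 kg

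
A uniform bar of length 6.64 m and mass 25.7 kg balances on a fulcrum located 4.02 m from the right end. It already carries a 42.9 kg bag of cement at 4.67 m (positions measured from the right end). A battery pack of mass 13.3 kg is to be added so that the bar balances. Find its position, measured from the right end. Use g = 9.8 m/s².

x ≈ 3.28 m from the right end

Take moments about the fulcrum (at 4.02 m from the right end).
Beam weight: 25.7 × 9.8 = 251.9 N down at 3.32 m → arm 0.7 m, τ = 251.9 × 0.7 = 176.3 N·m clockwise.
Bag of cement: 42.9 × 9.8 = 420.4 N down at 4.67 m → arm 0.65 m, τ = 420.4 × 0.65 = 273.3 N·m counterclockwise.
Net moment of existing loads = 97 N·m counterclockwise.
The battery pack weighs 13.3 × 9.8 = 130.3 N and must supply an equal clockwise moment, so its lever arm about the fulcrum is 97 / 130.3 = 0.744 m.
That puts it at 4.02 − 0.744 = 3.28 m from the right end.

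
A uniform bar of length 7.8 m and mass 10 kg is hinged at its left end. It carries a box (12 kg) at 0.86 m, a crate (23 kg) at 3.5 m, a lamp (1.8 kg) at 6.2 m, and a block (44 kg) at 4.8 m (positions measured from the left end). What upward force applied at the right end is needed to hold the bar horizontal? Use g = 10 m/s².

About the left end:
Beam weight: 10 × 10 = 100 N down at 3.9 m → arm 3.9 m, τ = 100 × 3.9 = 390 N·m clockwise.
Box: 12 × 10 = 120 N down at 0.86 m → arm 0.86 m, τ = 120 × 0.86 = 103.2 N·m clockwise.
Crate: 23 × 10 = 230 N down at 3.5 m → arm 3.5 m, τ = 230 × 3.5 = 805 N·m clockwise.
Lamp: 1.8 × 10 = 18 N down at 6.2 m → arm 6.2 m, τ = 18 × 6.2 = 111.6 N·m clockwise.
Block: 44 × 10 = 440 N down at 4.8 m → arm 4.8 m, τ = 440 × 4.8 = 2112 N·m clockwise.
Net moment of the loads = 3522 N·m clockwise.
The upward force F acts at the right end, arm 7.8 m, giving F × 7.8 counterclockwise.
Setting net torque to zero: F × 7.8 = 3522 → F = 3522 / 7.8 = 452 N.

F ≈ 452 N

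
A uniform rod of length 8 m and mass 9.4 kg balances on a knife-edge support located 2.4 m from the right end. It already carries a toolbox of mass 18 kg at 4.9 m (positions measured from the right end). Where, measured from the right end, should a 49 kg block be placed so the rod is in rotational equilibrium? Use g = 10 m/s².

About the knife-edge support (at 2.4 m from the right end):
Beam weight: 9.4 × 10 = 94 N down at 4 m → arm 1.6 m, τ = 94 × 1.6 = 150.4 N·m counterclockwise.
Toolbox: 18 × 10 = 180 N down at 4.9 m → arm 2.5 m, τ = 180 × 2.5 = 450 N·m counterclockwise.
Net moment of existing loads = 600.4 N·m counterclockwise.
The block weighs 49 × 10 = 490 N and must supply an equal clockwise moment, so its lever arm about the knife-edge support is 600.4 / 490 = 1.23 m.
That puts it at 2.4 − 1.23 = 1.17 m from the right end.

x ≈ 1.17 m from the right end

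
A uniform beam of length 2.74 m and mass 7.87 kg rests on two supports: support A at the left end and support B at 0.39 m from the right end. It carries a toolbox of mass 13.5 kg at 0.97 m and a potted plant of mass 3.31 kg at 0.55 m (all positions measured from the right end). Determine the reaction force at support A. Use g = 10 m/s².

Take moments about support B.
Beam weight: 7.87 × 10 = 78.7 N down at 1.37 m → arm 0.98 m, τ = 78.7 × 0.98 = 77.13 N·m counterclockwise.
Toolbox: 13.5 × 10 = 135 N down at 0.97 m → arm 0.58 m, τ = 135 × 0.58 = 78.3 N·m counterclockwise.
Potted plant: 3.31 × 10 = 33.1 N down at 0.55 m → arm 0.16 m, τ = 33.1 × 0.16 = 5.296 N·m counterclockwise.
Net load moment about support B = 160.7 N·m counterclockwise.
Reaction R at support A is upward at 2.74 m, arm 2.35 m → moment R × 2.35 clockwise.
Balancing moments: R × 2.35 = 160.7, giving R = 68.4 N.

R_A ≈ 68.4 N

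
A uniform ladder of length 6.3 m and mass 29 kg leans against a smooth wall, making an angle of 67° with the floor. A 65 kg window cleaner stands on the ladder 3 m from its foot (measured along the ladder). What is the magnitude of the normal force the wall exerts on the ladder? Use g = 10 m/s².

Taking torques about the foot of the ladder:
Ladder weight 29×10 = 290 N acts at 3.15 m along the ladder; its horizontal arm is 3.15·cos67° = 1.231 m → τ = 357 N·m clockwise.
Window cleaner: 65×10 = 650 N at 3 m → arm 1.172 m → τ = 761.8 N·m clockwise.
Wall normal N acts horizontally at the top; its moment arm is the height L sinθ = 6.3·sin67° = 5.799 m, counterclockwise.
Στ = 0 ⇒ N × 5.799 = 1119 ⇒ N = 193 N.

N_wall ≈ 193 N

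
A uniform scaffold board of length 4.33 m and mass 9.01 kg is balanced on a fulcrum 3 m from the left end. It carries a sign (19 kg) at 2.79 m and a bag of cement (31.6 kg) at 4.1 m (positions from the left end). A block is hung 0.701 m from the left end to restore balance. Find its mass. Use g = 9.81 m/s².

m ≈ 10.1 kg

Take moments about the fulcrum (at 3 m from the left end).
Beam weight: 9.01 × 9.81 = 88.39 N down at 2.165 m → arm 0.835 m, τ = 88.39 × 0.835 = 73.81 N·m counterclockwise.
Sign: 19 × 9.81 = 186.4 N down at 2.79 m → arm 0.21 m, τ = 186.4 × 0.21 = 39.14 N·m counterclockwise.
Bag of cement: 31.6 × 9.81 = 310 N down at 4.1 m → arm 1.1 m, τ = 310 × 1.1 = 341 N·m clockwise.
Net moment of known loads = 228.1 N·m clockwise.
An unknown mass m at 0.701 m has arm 2.299 m; its moment is m·g·2.299 counterclockwise.
For rotational equilibrium, m × 9.81 × 2.299 = 228.1, so m = 228.1 / (9.81 × 2.299) = 10.1 kg.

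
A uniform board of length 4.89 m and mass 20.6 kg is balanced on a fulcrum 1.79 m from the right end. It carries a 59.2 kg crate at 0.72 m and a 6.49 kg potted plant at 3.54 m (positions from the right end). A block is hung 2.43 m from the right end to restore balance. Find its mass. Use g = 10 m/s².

About the fulcrum (at 1.79 m from the right end):
Beam weight: 20.6 × 10 = 206 N down at 2.445 m → arm 0.655 m, τ = 206 × 0.655 = 134.9 N·m counterclockwise.
Crate: 59.2 × 10 = 592 N down at 0.72 m → arm 1.07 m, τ = 592 × 1.07 = 633.4 N·m clockwise.
Potted plant: 6.49 × 10 = 64.9 N down at 3.54 m → arm 1.75 m, τ = 64.9 × 1.75 = 113.6 N·m counterclockwise.
Net moment of known loads = 384.9 N·m clockwise.
An unknown mass m at 2.43 m has arm 0.64 m; its moment is m·g·0.64 counterclockwise.
For rotational equilibrium, m × 10 × 0.64 = 384.9, so m = 384.9 / (10 × 0.64) = 60.1 kg.

m ≈ 60.1 kg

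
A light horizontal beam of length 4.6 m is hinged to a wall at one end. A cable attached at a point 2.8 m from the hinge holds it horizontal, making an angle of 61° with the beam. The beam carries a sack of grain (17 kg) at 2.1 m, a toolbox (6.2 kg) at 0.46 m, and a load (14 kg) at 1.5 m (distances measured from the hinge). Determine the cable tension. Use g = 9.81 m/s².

Take moments about the hinge.
Sack of grain: 17 × 9.81 = 166.8 N down at 2.1 m → arm 2.1 m, τ = 166.8 × 2.1 = 350.3 N·m clockwise.
Toolbox: 6.2 × 9.81 = 60.82 N down at 0.46 m → arm 0.46 m, τ = 60.82 × 0.46 = 27.98 N·m clockwise.
Load: 14 × 9.81 = 137.3 N down at 1.5 m → arm 1.5 m, τ = 137.3 × 1.5 = 206 N·m clockwise.
Total clockwise load moment = 584.3 N·m.
The cable tension T acts at 2.8 m; only its component perpendicular to the beam, T sinθ, produces torque. sin 61° = 0.8746.
Balancing moments: T × 2.8 × 0.8746 = 584.3, giving T = 584.3 / 2.449 = 239 N.

T ≈ 239 N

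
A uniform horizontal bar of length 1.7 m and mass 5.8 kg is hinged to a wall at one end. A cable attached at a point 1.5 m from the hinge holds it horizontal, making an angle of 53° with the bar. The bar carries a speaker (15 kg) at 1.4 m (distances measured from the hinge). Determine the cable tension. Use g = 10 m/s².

T ≈ 216 N

Sum moments about the hinge (the unknown hinge reaction has zero arm there).
Beam weight: 5.8 × 10 = 58 N down at 0.85 m → arm 0.85 m, τ = 58 × 0.85 = 49.3 N·m clockwise.
Speaker: 15 × 10 = 150 N down at 1.4 m → arm 1.4 m, τ = 150 × 1.4 = 210 N·m clockwise.
Total clockwise load moment = 259.3 N·m.
The cable tension T acts at 1.5 m; only its component perpendicular to the bar, T sinθ, produces torque. sin 53° = 0.7986.
Setting net torque to zero: T × 1.5 × 0.7986 = 259.3 → T = 259.3 / 1.198 = 216 N.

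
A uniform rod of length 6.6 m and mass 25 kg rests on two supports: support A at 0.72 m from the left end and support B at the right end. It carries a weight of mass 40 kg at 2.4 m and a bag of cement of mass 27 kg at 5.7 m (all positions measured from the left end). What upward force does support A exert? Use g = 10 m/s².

R_A ≈ 467 N

About support B:
Beam weight: 25 × 10 = 250 N down at 3.3 m → arm 3.3 m, τ = 250 × 3.3 = 825 N·m counterclockwise.
Weight: 40 × 10 = 400 N down at 2.4 m → arm 4.2 m, τ = 400 × 4.2 = 1680 N·m counterclockwise.
Bag of cement: 27 × 10 = 270 N down at 5.7 m → arm 0.9 m, τ = 270 × 0.9 = 243 N·m counterclockwise.
Net load moment about support B = 2748 N·m counterclockwise.
Reaction R at support A is upward at 0.72 m, arm 5.88 m → moment R × 5.88 clockwise.
Στ = 0 ⇒ R × 5.88 = 2748 ⇒ R = 467 N.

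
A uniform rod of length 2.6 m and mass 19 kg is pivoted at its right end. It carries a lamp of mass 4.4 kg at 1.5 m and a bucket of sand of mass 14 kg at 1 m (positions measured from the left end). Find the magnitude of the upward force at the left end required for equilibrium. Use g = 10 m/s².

F ≈ 200 N

Taking torques about the right end:
Beam weight: 19 × 10 = 190 N down at 1.3 m → arm 1.3 m, τ = 190 × 1.3 = 247 N·m counterclockwise.
Lamp: 4.4 × 10 = 44 N down at 1.5 m → arm 1.1 m, τ = 44 × 1.1 = 48.4 N·m counterclockwise.
Bucket of sand: 14 × 10 = 140 N down at 1 m → arm 1.6 m, τ = 140 × 1.6 = 224 N·m counterclockwise.
Net moment of the loads = 519.4 N·m counterclockwise.
The upward force F acts at the left end, arm 2.6 m, giving F × 2.6 clockwise.
For rotational equilibrium, F × 2.6 = 519.4, so F = 519.4 / 2.6 = 200 N.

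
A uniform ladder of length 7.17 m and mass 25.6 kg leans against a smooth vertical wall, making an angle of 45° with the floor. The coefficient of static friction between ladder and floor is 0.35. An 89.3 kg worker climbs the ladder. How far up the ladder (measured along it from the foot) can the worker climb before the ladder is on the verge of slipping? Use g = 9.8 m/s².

d ≈ 2.2 m

Choose the foot of the ladder as the axis so the floor normal and friction both act there and drop out.
Ladder weight 25.6×9.8 = 250.9 N acts at 3.585 m along the ladder; its horizontal arm is 3.585·cos45° = 2.535 m → τ = 636 N·m clockwise.
Worker weight 89.3×9.8 = 875.1 N at distance d → arm d·cos45° → τ = 875.1·d·0.7071 clockwise.
Wall normal N at the top has arm L sinθ = 5.07 m counterclockwise, so Στ = 0 gives N·5.07 = 636 + 618.8·d.
ΣFy = 0 ⇒ N_floor = 1126 N, so the maximum friction is μ_s·N_floor = 0.35×1126 = 394.1 N. ΣFx = 0 ⇒ N_wall = f, so at the slipping point N = 394.1 N.
Substituting: 394.1×5.07 = 636 + 618.8·d ⇒ d = (1998 − 636) / 618.8 = 2.2 m.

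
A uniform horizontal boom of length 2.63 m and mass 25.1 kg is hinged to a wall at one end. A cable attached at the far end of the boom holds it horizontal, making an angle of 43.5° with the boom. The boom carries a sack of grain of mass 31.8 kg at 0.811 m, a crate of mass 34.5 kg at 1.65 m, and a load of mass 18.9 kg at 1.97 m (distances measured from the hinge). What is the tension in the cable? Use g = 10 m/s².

Take moments about the hinge.
Beam weight: 25.1 × 10 = 251 N down at 1.315 m → arm 1.315 m, τ = 251 × 1.315 = 330.1 N·m clockwise.
Sack of grain: 31.8 × 10 = 318 N down at 0.811 m → arm 0.811 m, τ = 318 × 0.811 = 257.9 N·m clockwise.
Crate: 34.5 × 10 = 345 N down at 1.65 m → arm 1.65 m, τ = 345 × 1.65 = 569.2 N·m clockwise.
Load: 18.9 × 10 = 189 N down at 1.97 m → arm 1.97 m, τ = 189 × 1.97 = 372.3 N·m clockwise.
Total clockwise load moment = 1530 N·m.
The cable tension T acts at 2.63 m; only its component perpendicular to the boom, T sinθ, produces torque. sin 43.5° = 0.6884.
Setting net torque to zero: T × 2.63 × 0.6884 = 1530 → T = 1530 / 1.81 = 845 N.

T ≈ 845 N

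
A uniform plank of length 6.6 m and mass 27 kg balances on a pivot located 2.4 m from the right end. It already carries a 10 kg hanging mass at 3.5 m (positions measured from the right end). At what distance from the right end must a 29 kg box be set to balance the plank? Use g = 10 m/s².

About the pivot (at 2.4 m from the right end):
Beam weight: 27 × 10 = 270 N down at 3.3 m → arm 0.9 m, τ = 270 × 0.9 = 243 N·m counterclockwise.
Hanging mass: 10 × 10 = 100 N down at 3.5 m → arm 1.1 m, τ = 100 × 1.1 = 110 N·m counterclockwise.
Net moment of existing loads = 353 N·m counterclockwise.
The box weighs 29 × 10 = 290 N and must supply an equal clockwise moment, so its lever arm about the pivot is 353 / 290 = 1.22 m.
That puts it at 2.4 − 1.22 = 1.18 m from the right end.

x ≈ 1.18 m from the right end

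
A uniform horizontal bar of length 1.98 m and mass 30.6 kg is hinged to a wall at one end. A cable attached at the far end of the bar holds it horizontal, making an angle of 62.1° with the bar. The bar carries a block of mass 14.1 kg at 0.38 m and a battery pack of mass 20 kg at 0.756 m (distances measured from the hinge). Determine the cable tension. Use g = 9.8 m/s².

T ≈ 284 N

Take moments about the hinge.
Beam weight: 30.6 × 9.8 = 299.9 N down at 0.99 m → arm 0.99 m, τ = 299.9 × 0.99 = 296.9 N·m clockwise.
Block: 14.1 × 9.8 = 138.2 N down at 0.38 m → arm 0.38 m, τ = 138.2 × 0.38 = 52.52 N·m clockwise.
Battery pack: 20 × 9.8 = 196 N down at 0.756 m → arm 0.756 m, τ = 196 × 0.756 = 148.2 N·m clockwise.
Total clockwise load moment = 497.6 N·m.
The cable tension T acts at 1.98 m; only its component perpendicular to the bar, T sinθ, produces torque. sin 62.1° = 0.8838.
Setting net torque to zero: T × 1.98 × 0.8838 = 497.6 → T = 497.6 / 1.75 = 284 N.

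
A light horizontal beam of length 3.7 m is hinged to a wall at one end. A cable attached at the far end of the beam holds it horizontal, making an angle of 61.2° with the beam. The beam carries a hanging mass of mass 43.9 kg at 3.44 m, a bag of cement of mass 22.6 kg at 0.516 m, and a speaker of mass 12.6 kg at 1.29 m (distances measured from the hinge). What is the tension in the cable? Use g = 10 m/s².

Choose the hinge as the axis so the unknown hinge reaction has zero arm there.
Hanging mass: 43.9 × 10 = 439 N down at 3.44 m → arm 3.44 m, τ = 439 × 3.44 = 1510 N·m clockwise.
Bag of cement: 22.6 × 10 = 226 N down at 0.516 m → arm 0.516 m, τ = 226 × 0.516 = 116.6 N·m clockwise.
Speaker: 12.6 × 10 = 126 N down at 1.29 m → arm 1.29 m, τ = 126 × 1.29 = 162.5 N·m clockwise.
Total clockwise load moment = 1789 N·m.
The cable tension T acts at 3.7 m; only its component perpendicular to the beam, T sinθ, produces torque. sin 61.2° = 0.8763.
Στ = 0 ⇒ T × 3.7 × 0.8763 = 1789 ⇒ T = 1789 / 3.242 = 552 N.

T ≈ 552 N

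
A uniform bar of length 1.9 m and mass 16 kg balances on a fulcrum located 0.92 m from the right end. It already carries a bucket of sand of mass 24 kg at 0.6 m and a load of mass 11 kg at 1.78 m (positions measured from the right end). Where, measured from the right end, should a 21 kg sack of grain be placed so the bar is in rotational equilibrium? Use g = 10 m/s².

Sum moments about the fulcrum (at 0.92 m from the right end) (the support reaction has zero arm there).
Beam weight: 16 × 10 = 160 N down at 0.95 m → arm 0.03 m, τ = 160 × 0.03 = 4.8 N·m counterclockwise.
Bucket of sand: 24 × 10 = 240 N down at 0.6 m → arm 0.32 m, τ = 240 × 0.32 = 76.8 N·m clockwise.
Load: 11 × 10 = 110 N down at 1.78 m → arm 0.86 m, τ = 110 × 0.86 = 94.6 N·m counterclockwise.
Net moment of existing loads = 22.6 N·m counterclockwise.
The sack of grain weighs 21 × 10 = 210 N and must supply an equal clockwise moment, so its lever arm about the fulcrum is 22.6 / 210 = 0.108 m.
That puts it at 0.92 − 0.108 = 0.812 m from the right end.

x ≈ 0.812 m from the right end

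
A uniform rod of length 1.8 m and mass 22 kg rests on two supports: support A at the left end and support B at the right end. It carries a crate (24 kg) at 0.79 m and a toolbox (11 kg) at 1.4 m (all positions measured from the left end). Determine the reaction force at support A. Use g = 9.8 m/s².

About support B:
Beam weight: 22 × 9.8 = 215.6 N down at 0.9 m → arm 0.9 m, τ = 215.6 × 0.9 = 194 N·m counterclockwise.
Crate: 24 × 9.8 = 235.2 N down at 0.79 m → arm 1.01 m, τ = 235.2 × 1.01 = 237.6 N·m counterclockwise.
Toolbox: 11 × 9.8 = 107.8 N down at 1.4 m → arm 0.4 m, τ = 107.8 × 0.4 = 43.12 N·m counterclockwise.
Net load moment about support B = 474.7 N·m counterclockwise.
Reaction R at support A is upward at 0 m, arm 1.8 m → moment R × 1.8 clockwise.
Balancing moments: R × 1.8 = 474.7, giving R = 264 N.

R_A ≈ 264 N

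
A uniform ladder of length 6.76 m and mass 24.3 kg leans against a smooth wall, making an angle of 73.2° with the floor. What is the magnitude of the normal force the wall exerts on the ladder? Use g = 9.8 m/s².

N_wall ≈ 35.9 N

Choose the foot of the ladder as the axis so the floor normal and friction both act there and drop out.
Ladder weight 24.3×9.8 = 238.1 N acts at 3.38 m along the ladder; its horizontal arm is 3.38·cos73.2° = 0.9769 m → τ = 232.6 N·m clockwise.
Wall normal N acts horizontally at the top; its moment arm is the height L sinθ = 6.76·sin73.2° = 6.471 m, counterclockwise.
Setting net torque to zero: N × 6.471 = 232.6 → N = 35.9 N.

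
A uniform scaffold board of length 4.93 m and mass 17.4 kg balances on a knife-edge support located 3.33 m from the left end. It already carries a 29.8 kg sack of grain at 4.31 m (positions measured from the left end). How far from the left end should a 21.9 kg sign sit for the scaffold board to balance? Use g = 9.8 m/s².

Choose the knife-edge support (at 3.33 m from the left end) as the axis so the support reaction has zero arm there.
Beam weight: 17.4 × 9.8 = 170.5 N down at 2.465 m → arm 0.865 m, τ = 170.5 × 0.865 = 147.5 N·m counterclockwise.
Sack of grain: 29.8 × 9.8 = 292 N down at 4.31 m → arm 0.98 m, τ = 292 × 0.98 = 286.2 N·m clockwise.
Net moment of existing loads = 138.7 N·m clockwise.
The sign weighs 21.9 × 9.8 = 214.6 N and must supply an equal counterclockwise moment, so its lever arm about the knife-edge support is 138.7 / 214.6 = 0.646 m.
That puts it at 3.33 − 0.646 = 2.68 m from the left end.

x ≈ 2.68 m from the left end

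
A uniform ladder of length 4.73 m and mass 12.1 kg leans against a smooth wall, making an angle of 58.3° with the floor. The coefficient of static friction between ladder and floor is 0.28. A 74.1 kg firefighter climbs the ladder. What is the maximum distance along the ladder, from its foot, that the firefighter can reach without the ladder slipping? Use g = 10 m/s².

d ≈ 2.11 m

Taking torques about the foot of the ladder:
Ladder weight 12.1×10 = 121 N acts at 2.365 m along the ladder; its horizontal arm is 2.365·cos58.3° = 1.243 m → τ = 150.4 N·m clockwise.
Firefighter weight 74.1×10 = 741 N at distance d → arm d·cos58.3° → τ = 741·d·0.5255 clockwise.
Wall normal N at the top has arm L sinθ = 4.024 m counterclockwise, so Στ = 0 gives N·4.024 = 150.4 + 389.4·d.
ΣFy = 0 ⇒ N_floor = 862 N, so the maximum friction is μ_s·N_floor = 0.28×862 = 241.4 N. ΣFx = 0 ⇒ N_wall = f, so at the slipping point N = 241.4 N.
Substituting: 241.4×4.024 = 150.4 + 389.4·d ⇒ d = (971.4 − 150.4) / 389.4 = 2.11 m.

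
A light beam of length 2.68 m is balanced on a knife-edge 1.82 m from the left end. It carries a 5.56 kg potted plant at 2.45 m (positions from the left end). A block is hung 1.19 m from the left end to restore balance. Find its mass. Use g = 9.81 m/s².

m ≈ 5.56 kg

Choose the knife-edge (at 1.82 m from the left end) as the axis so the support reaction has zero arm there.
Potted plant: 5.56 × 9.81 = 54.54 N down at 2.45 m → arm 0.63 m, τ = 54.54 × 0.63 = 34.36 N·m clockwise.
Net moment of known loads = 34.36 N·m clockwise.
An unknown mass m at 1.19 m has arm 0.63 m; its moment is m·g·0.63 counterclockwise.
For rotational equilibrium, m × 9.81 × 0.63 = 34.36, so m = 34.36 / (9.81 × 0.63) = 5.56 kg.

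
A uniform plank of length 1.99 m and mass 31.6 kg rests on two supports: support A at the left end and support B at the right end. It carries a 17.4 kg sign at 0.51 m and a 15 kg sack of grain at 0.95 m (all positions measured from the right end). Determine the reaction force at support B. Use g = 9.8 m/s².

Taking torques about support A:
Beam weight: 31.6 × 9.8 = 309.7 N down at 0.995 m → arm 0.995 m, τ = 309.7 × 0.995 = 308.2 N·m clockwise.
Sign: 17.4 × 9.8 = 170.5 N down at 0.51 m → arm 1.48 m, τ = 170.5 × 1.48 = 252.3 N·m clockwise.
Sack of grain: 15 × 9.8 = 147 N down at 0.95 m → arm 1.04 m, τ = 147 × 1.04 = 152.9 N·m clockwise.
Net load moment about support A = 713.4 N·m clockwise.
Reaction R at support B is upward at 0 m, arm 1.99 m → moment R × 1.99 counterclockwise.
Balancing moments: R × 1.99 = 713.4, giving R = 358 N.

R_B ≈ 358 N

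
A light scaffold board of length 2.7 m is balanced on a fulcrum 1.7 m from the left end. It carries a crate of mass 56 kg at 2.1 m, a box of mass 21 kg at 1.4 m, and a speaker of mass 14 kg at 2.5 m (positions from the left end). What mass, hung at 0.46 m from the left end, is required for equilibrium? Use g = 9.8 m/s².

Sum moments about the fulcrum (at 1.7 m from the left end) (the support reaction has zero arm there).
Crate: 56 × 9.8 = 548.8 N down at 2.1 m → arm 0.4 m, τ = 548.8 × 0.4 = 219.5 N·m clockwise.
Box: 21 × 9.8 = 205.8 N down at 1.4 m → arm 0.3 m, τ = 205.8 × 0.3 = 61.74 N·m counterclockwise.
Speaker: 14 × 9.8 = 137.2 N down at 2.5 m → arm 0.8 m, τ = 137.2 × 0.8 = 109.8 N·m clockwise.
Net moment of known loads = 267.6 N·m clockwise.
An unknown mass m at 0.46 m has arm 1.24 m; its moment is m·g·1.24 counterclockwise.
Setting net torque to zero: m × 9.8 × 1.24 = 267.6 → m = 267.6 / (9.8 × 1.24) = 22 kg.

m ≈ 22 kg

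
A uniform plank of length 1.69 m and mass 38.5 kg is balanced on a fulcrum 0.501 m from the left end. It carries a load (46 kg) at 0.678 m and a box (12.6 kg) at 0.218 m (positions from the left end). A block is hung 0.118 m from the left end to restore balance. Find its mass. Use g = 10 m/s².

m ≈ 46.5 kg

Take moments about the fulcrum (at 0.501 m from the left end).
Beam weight: 38.5 × 10 = 385 N down at 0.845 m → arm 0.344 m, τ = 385 × 0.344 = 132.4 N·m clockwise.
Load: 46 × 10 = 460 N down at 0.678 m → arm 0.177 m, τ = 460 × 0.177 = 81.42 N·m clockwise.
Box: 12.6 × 10 = 126 N down at 0.218 m → arm 0.283 m, τ = 126 × 0.283 = 35.66 N·m counterclockwise.
Net moment of known loads = 178.2 N·m clockwise.
An unknown mass m at 0.118 m has arm 0.383 m; its moment is m·g·0.383 counterclockwise.
Setting net torque to zero: m × 10 × 0.383 = 178.2 → m = 178.2 / (10 × 0.383) = 46.5 kg.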